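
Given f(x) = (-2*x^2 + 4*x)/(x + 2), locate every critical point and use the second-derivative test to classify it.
f'(x) = 2*(-x^2 - 4*x + 4)/(x^2 + 4*x + 4)

Solve f'(x) = 0:
  f'(x) = -2*(x^2 + 4*x - 4)/(x + 2)^2; the denominator is positive wherever f is defined, so f'(x) = 0 ⇔ -2*x^2 - 8*x + 8 = 0.
  Factor: -2*x^2 - 8*x + 8 = -2*(x^2 + 4*x - 4); x^2 + 4*x - 4 = 0 has no rational roots; quadratic formula: x = (-4 ± √32)/2.
  ⇒ x = -2*sqrt(2) - 2 ≈ -4.8284, -2 + 2*sqrt(2) ≈ 0.8284

f''(x) = -32/(x^3 + 6*x^2 + 12*x + 8)
Second-derivative test at each critical point:
  f''(-4.8284) = 1.4142 > 0 → local minimum
  f''(0.8284) = -1.4142 < 0 → local maximum

Critical points: x = -2*sqrt(2) - 2 ≈ -4.8284 (local minimum); x = -2 + 2*sqrt(2) ≈ 0.8284 (local maximum)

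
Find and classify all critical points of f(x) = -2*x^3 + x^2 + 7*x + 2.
f'(x) = -6*x^2 + 2*x + 7

Solve f'(x) = 0:
  6*x^2 - 2*x - 7 = 0 has no rational roots; quadratic formula: x = (2 ± √172)/12.
  ⇒ x = 1/6 - sqrt(43)/6 ≈ -0.9262, 1/6 + sqrt(43)/6 ≈ 1.2596

f''(x) = 2 - 12*x
Second-derivative test at each critical point:
  f''(-0.9262) = 13.1149 > 0 → local minimum
  f''(1.2596) = -13.1149 < 0 → local maximum

Critical points: x = 1/6 - sqrt(43)/6 ≈ -0.9262 (local minimum); x = 1/6 + sqrt(43)/6 ≈ 1.2596 (local maximum)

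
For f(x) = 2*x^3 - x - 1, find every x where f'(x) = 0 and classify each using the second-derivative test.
f'(x) = 6*x^2 - 1

Solve f'(x) = 0:
  6*x^2 - 1 = 0 has no rational roots; quadratic formula: x = (0 ± √24)/12.
  ⇒ x = -sqrt(6)/6 ≈ -0.4082, sqrt(6)/6 ≈ 0.4082

f''(x) = 12*x
Second-derivative test at each critical point:
  f''(-0.4082) = -4.8990 < 0 → local maximum
  f''(0.4082) = 4.8990 > 0 → local minimum

Critical points: x = -sqrt(6)/6 ≈ -0.4082 (local maximum); x = sqrt(6)/6 ≈ 0.4082 (local minimum)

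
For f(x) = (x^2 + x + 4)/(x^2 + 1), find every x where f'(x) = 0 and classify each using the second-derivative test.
f'(x) = (-x^2 - 6*x + 1)/(x^4 + 2*x^2 + 1)

Solve f'(x) = 0:
  f'(x) = -(x^2 + 6*x - 1)/(x^2 + 1)^2; the denominator is positive wherever f is defined, so f'(x) = 0 ⇔ -x^2 - 6*x + 1 = 0.
  x^2 + 6*x - 1 = 0 has no rational roots; quadratic formula: x = (-6 ± √40)/2.
  ⇒ x = -sqrt(10) - 3 ≈ -6.1623, -3 + sqrt(10) ≈ 0.1623

f''(x) = 2*(x^3 + 9*x^2 - 3*x - 3)/(x^6 + 3*x^4 + 3*x^2 + 1)
Second-derivative test at each critical point:
  f''(-6.1623) = 0.0042 > 0 → local minimum
  f''(0.1623) = -6.0042 < 0 → local maximum

Critical points: x = -sqrt(10) - 3 ≈ -6.1623 (local minimum); x = -3 + sqrt(10) ≈ 0.1623 (local maximum)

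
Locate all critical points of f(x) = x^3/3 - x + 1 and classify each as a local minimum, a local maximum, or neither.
f'(x) = x^2 - 1

Solve f'(x) = 0:
  Factor: x^2 - 1 = (x - 1)*(x + 1) = 0.
  ⇒ x = -1, 1

f''(x) = 2*x
Second-derivative test at each critical point:
  f''(-1) = -2 < 0 → local maximum
  f''(1) = 2 > 0 → local minimum

Critical points: x = -1 (local maximum); x = 1 (local minimum)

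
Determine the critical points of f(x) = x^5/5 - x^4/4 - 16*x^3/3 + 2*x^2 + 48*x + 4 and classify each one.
f'(x) = x^4 - x^3 - 16*x^2 + 4*x + 48

Solve f'(x) = 0:
  Factor: x^4 - x^3 - 16*x^2 + 4*x + 48 = (x - 4)*(x - 2)*(x + 2)*(x + 3) = 0.
  ⇒ x = -3, -2, 2, 4

f''(x) = 4*x^3 - 3*x^2 - 32*x + 4
Second-derivative test at each critical point:
  f''(-3) = -35 < 0 → local maximum
  f''(-2) = 24 > 0 → local minimum
  f''(2) = -40 < 0 → local maximum
  f''(4) = 84 > 0 → local minimum

Critical points: x = -3 (local maximum); x = -2 (local minimum); x = 2 (local maximum); x = 4 (local minimum)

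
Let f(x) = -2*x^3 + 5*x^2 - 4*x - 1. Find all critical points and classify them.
f'(x) = -6*x^2 + 10*x - 4

Solve f'(x) = 0:
  Factor: -6*x^2 + 10*x - 4 = -2*(x - 1)*(3*x - 2) = 0.
  ⇒ x = 2/3, 1

f''(x) = 10 - 12*x
Second-derivative test at each critical point:
  f''(2/3) = 2 > 0 → local minimum
  f''(1) = -2 < 0 → local maximum

Critical points: x = 2/3 (local minimum); x = 1 (local maximum)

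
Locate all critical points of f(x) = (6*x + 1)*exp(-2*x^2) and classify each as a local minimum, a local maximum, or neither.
f'(x) = 2*(-2*x*(6*x + 1) + 3)*exp(-2*x^2)

Solve f'(x) = 0:
  f'(x) = (-24*x^2 - 4*x + 6)·exp(-2*x^2) and exp(-2*x^2) > 0 for every x, so f'(x) = 0 ⇔ -24*x^2 - 4*x + 6 = 0.
  Factor: -24*x^2 - 4*x + 6 = -2*(12*x^2 + 2*x - 3); 12*x^2 + 2*x - 3 = 0 has no rational roots; quadratic formula: x = (-2 ± √148)/24.
  ⇒ x = -sqrt(37)/12 - 1/12 ≈ -0.5902, -1/12 + sqrt(37)/12 ≈ 0.4236

f''(x) = 4*(4*x^2*(6*x + 1) - 18*x - 1)*exp(-2*x^2)
Second-derivative test at each critical point:
  f''(-0.5902) = 12.1219 > 0 → local minimum
  f''(0.4236) = -16.9954 < 0 → local maximum

Critical points: x = -sqrt(37)/12 - 1/12 ≈ -0.5902 (local minimum); x = -1/12 + sqrt(37)/12 ≈ 0.4236 (local maximum)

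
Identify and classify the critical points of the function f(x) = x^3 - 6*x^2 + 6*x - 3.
f'(x) = 3*x^2 - 12*x + 6

Solve f'(x) = 0:
  Factor: 3*x^2 - 12*x + 6 = 3*(x^2 - 4*x + 2); x^2 - 4*x + 2 = 0 has no rational roots; quadratic formula: x = (4 ± √8)/2.
  ⇒ x = 2 - sqrt(2) ≈ 0.5858, sqrt(2) + 2 ≈ 3.4142

f''(x) = 6*x - 12
Second-derivative test at each critical point:
  f''(0.5858) = -8.4853 < 0 → local maximum
  f''(3.4142) = 8.4853 > 0 → local minimum

Critical points: x = 2 - sqrt(2) ≈ 0.5858 (local maximum); x = sqrt(2) + 2 ≈ 3.4142 (local minimum)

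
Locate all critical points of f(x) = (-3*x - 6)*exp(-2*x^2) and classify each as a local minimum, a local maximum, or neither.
f'(x) = 3*(4*x*(x + 2) - 1)*exp(-2*x^2)

Solve f'(x) = 0:
  f'(x) = (12*x^2 + 24*x - 3)·exp(-2*x^2) and exp(-2*x^2) > 0 for every x, so f'(x) = 0 ⇔ 12*x^2 + 24*x - 3 = 0.
  Factor: 12*x^2 + 24*x - 3 = 3*(4*x^2 + 8*x - 1); 4*x^2 + 8*x - 1 = 0 has no rational roots; quadratic formula: x = (-8 ± √80)/8.
  ⇒ x = -sqrt(5)/2 - 1 ≈ -2.1180, -1 + sqrt(5)/2 ≈ 0.1180

f''(x) = 12*(-4*x^2*(x + 2) + 3*x + 2)*exp(-2*x^2)
Second-derivative test at each critical point:
  f''(-2.1180) = -0.0034 < 0 → local maximum
  f''(0.1180) = 26.0955 > 0 → local minimum

Critical points: x = -sqrt(5)/2 - 1 ≈ -2.1180 (local maximum); x = -1 + sqrt(5)/2 ≈ 0.1180 (local minimum)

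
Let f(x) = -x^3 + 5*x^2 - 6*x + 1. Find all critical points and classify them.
f'(x) = -3*x^2 + 10*x - 6

Solve f'(x) = 0:
  3*x^2 - 10*x + 6 = 0 has no rational roots; quadratic formula: x = (10 ± √28)/6.
  ⇒ x = 5/3 - sqrt(7)/3 ≈ 0.7847, sqrt(7)/3 + 5/3 ≈ 2.5486

f''(x) = 10 - 6*x
Second-derivative test at each critical point:
  f''(0.7847) = 5.2915 > 0 → local minimum
  f''(2.5486) = -5.2915 < 0 → local maximum

Critical points: x = 5/3 - sqrt(7)/3 ≈ 0.7847 (local minimum); x = sqrt(7)/3 + 5/3 ≈ 2.5486 (local maximum)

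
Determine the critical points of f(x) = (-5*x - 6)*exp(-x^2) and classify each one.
f'(x) = (2*x*(5*x + 6) - 5)*exp(-x^2)

Solve f'(x) = 0:
  f'(x) = (10*x^2 + 12*x - 5)·exp(-x^2) and exp(-x^2) > 0 for every x, so f'(x) = 0 ⇔ 10*x^2 + 12*x - 5 = 0.
  10*x^2 + 12*x - 5 = 0 has no rational roots; quadratic formula: x = (-12 ± √344)/20.
  ⇒ x = -sqrt(86)/10 - 3/5 ≈ -1.5274, -3/5 + sqrt(86)/10 ≈ 0.3274

f''(x) = 2*(-10*x^3 - 12*x^2 + 15*x + 6)*exp(-x^2)
Second-derivative test at each critical point:
  f''(-1.5274) = -1.7995 < 0 → local maximum
  f''(0.3274) = 16.6624 > 0 → local minimum

Critical points: x = -sqrt(86)/10 - 3/5 ≈ -1.5274 (local maximum); x = -3/5 + sqrt(86)/10 ≈ 0.3274 (local minimum)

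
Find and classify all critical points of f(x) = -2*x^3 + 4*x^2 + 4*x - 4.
f'(x) = -6*x^2 + 8*x + 4

Solve f'(x) = 0:
  Factor: -6*x^2 + 8*x + 4 = -2*(3*x^2 - 4*x - 2); 3*x^2 - 4*x - 2 = 0 has no rational roots; quadratic formula: x = (4 ± √40)/6.
  ⇒ x = 2/3 - sqrt(10)/3 ≈ -0.3874, 2/3 + sqrt(10)/3 ≈ 1.7208

f''(x) = 8 - 12*x
Second-derivative test at each critical point:
  f''(-0.3874) = 12.6491 > 0 → local minimum
  f''(1.7208) = -12.6491 < 0 → local maximum

Critical points: x = 2/3 - sqrt(10)/3 ≈ -0.3874 (local minimum); x = 2/3 + sqrt(10)/3 ≈ 1.7208 (local maximum)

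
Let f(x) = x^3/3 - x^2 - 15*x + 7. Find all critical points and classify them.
f'(x) = x^2 - 2*x - 15

Solve f'(x) = 0:
  Factor: x^2 - 2*x - 15 = (x - 5)*(x + 3) = 0.
  ⇒ x = -3, 5

f''(x) = 2*x - 2
Second-derivative test at each critical point:
  f''(-3) = -8 < 0 → local maximum
  f''(5) = 8 > 0 → local minimum

Critical points: x = -3 (local maximum); x = 5 (local minimum)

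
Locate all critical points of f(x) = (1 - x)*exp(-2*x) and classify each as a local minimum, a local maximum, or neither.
f'(x) = (2*x - 3)*exp(-2*x)

Solve f'(x) = 0:
  f'(x) = (2*x - 3)·exp(-2*x) and exp(-2*x) > 0 for every x, so f'(x) = 0 ⇔ 2*x - 3 = 0.
  2*x - 3 = 0.
  ⇒ x = 3/2

f''(x) = 4*(2 - x)*exp(-2*x)
Second-derivative test at each critical point:
  f''(3/2) = 0.0996 > 0 → local minimum

Critical points: x = 3/2 (local minimum)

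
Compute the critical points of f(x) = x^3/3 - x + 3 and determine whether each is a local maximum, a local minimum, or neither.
f'(x) = x^2 - 1

Solve f'(x) = 0:
  Factor: x^2 - 1 = (x - 1)*(x + 1) = 0.
  ⇒ x = -1, 1

f''(x) = 2*x
Second-derivative test at each critical point:
  f''(-1) = -2 < 0 → local maximum
  f''(1) = 2 > 0 → local minimum

Critical points: x = -1 (local maximum); x = 1 (local minimum)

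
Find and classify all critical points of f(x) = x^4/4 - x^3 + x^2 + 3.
f'(x) = x*(x^2 - 3*x + 2)

Solve f'(x) = 0:
  Factor: x^3 - 3*x^2 + 2*x = x*(x - 2)*(x - 1) = 0.
  ⇒ x = 0, 1, 2

f''(x) = 3*x^2 - 6*x + 2
Second-derivative test at each critical point:
  f''(0) = 2 > 0 → local minimum
  f''(1) = -1 < 0 → local maximum
  f''(2) = 2 > 0 → local minimum

Critical points: x = 0 (local minimum); x = 1 (local maximum); x = 2 (local minimum)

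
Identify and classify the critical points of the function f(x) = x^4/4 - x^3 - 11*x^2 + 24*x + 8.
f'(x) = x^3 - 3*x^2 - 22*x + 24

Solve f'(x) = 0:
  Factor: x^3 - 3*x^2 - 22*x + 24 = (x - 6)*(x - 1)*(x + 4) = 0.
  ⇒ x = -4, 1, 6

f''(x) = 3*x^2 - 6*x - 22
Second-derivative test at each critical point:
  f''(-4) = 50 > 0 → local minimum
  f''(1) = -25 < 0 → local maximum
  f''(6) = 50 > 0 → local minimum

Critical points: x = -4 (local minimum); x = 1 (local maximum); x = 6 (local minimum)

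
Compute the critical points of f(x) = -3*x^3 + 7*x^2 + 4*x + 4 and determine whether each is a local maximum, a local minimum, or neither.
f'(x) = -9*x^2 + 14*x + 4

Solve f'(x) = 0:
  9*x^2 - 14*x - 4 = 0 has no rational roots; quadratic formula: x = (14 ± √340)/18.
  ⇒ x = 7/9 - sqrt(85)/9 ≈ -0.2466, 7/9 + sqrt(85)/9 ≈ 1.8022

f''(x) = 14 - 18*x
Second-derivative test at each critical point:
  f''(-0.2466) = 18.4391 > 0 → local minimum
  f''(1.8022) = -18.4391 < 0 → local maximum

Critical points: x = 7/9 - sqrt(85)/9 ≈ -0.2466 (local minimum); x = 7/9 + sqrt(85)/9 ≈ 1.8022 (local maximum)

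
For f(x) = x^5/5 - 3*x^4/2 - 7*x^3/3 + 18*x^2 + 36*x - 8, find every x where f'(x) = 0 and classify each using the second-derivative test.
f'(x) = x^4 - 6*x^3 - 7*x^2 + 36*x + 36

Solve f'(x) = 0:
  Factor: x^4 - 6*x^3 - 7*x^2 + 36*x + 36 = (x - 6)*(x - 3)*(x + 1)*(x + 2) = 0.
  ⇒ x = -2, -1, 3, 6

f''(x) = 4*x^3 - 18*x^2 - 14*x + 36
Second-derivative test at each critical point:
  f''(-2) = -40 < 0 → local maximum
  f''(-1) = 28 > 0 → local minimum
  f''(3) = -60 < 0 → local maximum
  f''(6) = 168 > 0 → local minimum

Critical points: x = -2 (local maximum); x = -1 (local minimum); x = 3 (local maximum); x = 6 (local minimum)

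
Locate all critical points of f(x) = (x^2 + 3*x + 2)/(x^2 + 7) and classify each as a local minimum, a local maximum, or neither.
f'(x) = (-3*x^2 + 10*x + 21)/(x^4 + 14*x^2 + 49)

Solve f'(x) = 0:
  f'(x) = -(3*x^2 - 10*x - 21)/(x^2 + 7)^2; the denominator is positive wherever f is defined, so f'(x) = 0 ⇔ -3*x^2 + 10*x + 21 = 0.
  3*x^2 - 10*x - 21 = 0 has no rational roots; quadratic formula: x = (10 ± √352)/6.
  ⇒ x = 5/3 - 2*sqrt(22)/3 ≈ -1.4603, 5/3 + 2*sqrt(22)/3 ≈ 4.7936

f''(x) = 2*(3*x^3 - 15*x^2 - 63*x + 35)/(x^6 + 21*x^4 + 147*x^2 + 343)
Second-derivative test at each critical point:
  f''(-1.4603) = 0.2250 > 0 → local minimum
  f''(4.7936) = -0.0209 < 0 → local maximum

Critical points: x = 5/3 - 2*sqrt(22)/3 ≈ -1.4603 (local minimum); x = 5/3 + 2*sqrt(22)/3 ≈ 4.7936 (local maximum)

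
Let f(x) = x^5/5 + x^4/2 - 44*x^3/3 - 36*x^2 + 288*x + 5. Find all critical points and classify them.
f'(x) = x^4 + 2*x^3 - 44*x^2 - 72*x + 288

Solve f'(x) = 0:
  Factor: x^4 + 2*x^3 - 44*x^2 - 72*x + 288 = (x - 6)*(x - 2)*(x + 4)*(x + 6) = 0.
  ⇒ x = -6, -4, 2, 6

f''(x) = 4*x^3 + 6*x^2 - 88*x - 72
Second-derivative test at each critical point:
  f''(-6) = -192 < 0 → local maximum
  f''(-4) = 120 > 0 → local minimum
  f''(2) = -192 < 0 → local maximum
  f''(6) = 480 > 0 → local minimum

Critical points: x = -6 (local maximum); x = -4 (local minimum); x = 2 (local maximum); x = 6 (local minimum)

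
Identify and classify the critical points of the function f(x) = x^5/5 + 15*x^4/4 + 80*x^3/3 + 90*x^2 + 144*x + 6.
f'(x) = x^4 + 15*x^3 + 80*x^2 + 180*x + 144

Solve f'(x) = 0:
  Factor: x^4 + 15*x^3 + 80*x^2 + 180*x + 144 = (x + 2)*(x + 3)*(x + 4)*(x + 6) = 0.
  ⇒ x = -6, -4, -3, -2

f''(x) = 4*x^3 + 45*x^2 + 160*x + 180
Second-derivative test at each critical point:
  f''(-6) = -24 < 0 → local maximum
  f''(-4) = 4 > 0 → local minimum
  f''(-3) = -3 < 0 → local maximum
  f''(-2) = 8 > 0 → local minimum

Critical points: x = -6 (local maximum); x = -4 (local minimum); x = -3 (local maximum); x = -2 (local minimum)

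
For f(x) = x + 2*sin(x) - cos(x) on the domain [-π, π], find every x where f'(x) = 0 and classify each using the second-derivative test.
f'(x) = sin(x) + 2*cos(x) + 1

Solve f'(x) = 0 on [-π, π]:
  f'(x) = 0 ⇔ sin(x) + 2*cos(x) = -1. Write the left side as R·cos(x + φ) with R = √(2² + (-1)²) = sqrt(5), cos φ = 2*sqrt(5)/5, sin φ = -sqrt(5)/5; then cos(x + φ) = -sqrt(5)/5. Solve for x and keep the solutions lying in [-π, π].
  ⇒ x = -pi/2 ≈ -1.5708, pi - atan(3/4) ≈ 2.4981

f''(x) = -2*sin(x) + cos(x)
Second-derivative test at each critical point:
  f''(-1.5708) = 2 > 0 → local minimum
  f''(2.4981) = -2 < 0 → local maximum

Critical points: x = -pi/2 ≈ -1.5708 (local minimum); x = pi - atan(3/4) ≈ 2.4981 (local maximum)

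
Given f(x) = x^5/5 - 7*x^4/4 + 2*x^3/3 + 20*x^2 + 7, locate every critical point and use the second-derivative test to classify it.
f'(x) = x*(x^3 - 7*x^2 + 2*x + 40)

Solve f'(x) = 0:
  Factor: x^4 - 7*x^3 + 2*x^2 + 40*x = x*(x - 5)*(x - 4)*(x + 2) = 0.
  ⇒ x = -2, 0, 4, 5

f''(x) = 4*x^3 - 21*x^2 + 4*x + 40
Second-derivative test at each critical point:
  f''(-2) = -84 < 0 → local maximum
  f''(0) = 40 > 0 → local minimum
  f''(4) = -24 < 0 → local maximum
  f''(5) = 35 > 0 → local minimum

Critical points: x = -2 (local maximum); x = 0 (local minimum); x = 4 (local maximum); x = 5 (local minimum)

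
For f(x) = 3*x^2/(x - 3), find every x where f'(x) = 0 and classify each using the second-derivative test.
f'(x) = 3*x*(x - 6)/(x^2 - 6*x + 9)

Solve f'(x) = 0:
  f'(x) = 3*x*(x - 6)/(x - 3)^2; the denominator is positive wherever f is defined, so f'(x) = 0 ⇔ 3*x^2 - 18*x = 0.
  Factor: 3*x^2 - 18*x = 3*x*(x - 6) = 0.
  ⇒ x = 0, 6

f''(x) = 54/(x^3 - 9*x^2 + 27*x - 27)
Second-derivative test at each critical point:
  f''(0) = -2 < 0 → local maximum
  f''(6) = 2 > 0 → local minimum

Critical points: x = 0 (local maximum); x = 6 (local minimum)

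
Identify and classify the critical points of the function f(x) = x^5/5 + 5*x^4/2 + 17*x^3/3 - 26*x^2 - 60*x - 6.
f'(x) = x^4 + 10*x^3 + 17*x^2 - 52*x - 60

Solve f'(x) = 0:
  Factor: x^4 + 10*x^3 + 17*x^2 - 52*x - 60 = (x - 2)*(x + 1)*(x + 5)*(x + 6) = 0.
  ⇒ x = -6, -5, -1, 2

f''(x) = 4*x^3 + 30*x^2 + 34*x - 52
Second-derivative test at each critical point:
  f''(-6) = -40 < 0 → local maximum
  f''(-5) = 28 > 0 → local minimum
  f''(-1) = -60 < 0 → local maximum
  f''(2) = 168 > 0 → local minimum

Critical points: x = -6 (local maximum); x = -5 (local minimum); x = -1 (local maximum); x = 2 (local minimum)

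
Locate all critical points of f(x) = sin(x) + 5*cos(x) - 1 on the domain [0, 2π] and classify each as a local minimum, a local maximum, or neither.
f'(x) = -5*sin(x) + cos(x)

Solve f'(x) = 0 on [0, 2π]:
  f'(x) = 0 ⇔ cos(x) = 5*sin(x) ⇔ tan(x) = 1/5, i.e. x = arctan(1/5) + nπ; keep the solutions lying in [0, 2π].
  ⇒ x = atan(1/5) ≈ 0.1974, atan(1/5) + pi ≈ 3.3390

f''(x) = -sin(x) - 5*cos(x)
Second-derivative test at each critical point:
  f''(0.1974) = -5.0990 < 0 → local maximum
  f''(3.3390) = 5.0990 > 0 → local minimum

Critical points: x = atan(1/5) ≈ 0.1974 (local maximum); x = atan(1/5) + pi ≈ 3.3390 (local minimum)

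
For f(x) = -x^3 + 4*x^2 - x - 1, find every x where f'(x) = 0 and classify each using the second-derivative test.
f'(x) = -3*x^2 + 8*x - 1

Solve f'(x) = 0:
  3*x^2 - 8*x + 1 = 0 has no rational roots; quadratic formula: x = (8 ± √52)/6.
  ⇒ x = 4/3 - sqrt(13)/3 ≈ 0.1315, sqrt(13)/3 + 4/3 ≈ 2.5352

f''(x) = 8 - 6*x
Second-derivative test at each critical point:
  f''(0.1315) = 7.2111 > 0 → local minimum
  f''(2.5352) = -7.2111 < 0 → local maximum

Critical points: x = 4/3 - sqrt(13)/3 ≈ 0.1315 (local minimum); x = sqrt(13)/3 + 4/3 ≈ 2.5352 (local maximum)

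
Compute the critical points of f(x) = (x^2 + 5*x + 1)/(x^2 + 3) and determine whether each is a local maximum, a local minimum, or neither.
f'(x) = (-5*x^2 + 4*x + 15)/(x^4 + 6*x^2 + 9)

Solve f'(x) = 0:
  f'(x) = -(5*x^2 - 4*x - 15)/(x^2 + 3)^2; the denominator is positive wherever f is defined, so f'(x) = 0 ⇔ -5*x^2 + 4*x + 15 = 0.
  5*x^2 - 4*x - 15 = 0 has no rational roots; quadratic formula: x = (4 ± √316)/10.
  ⇒ x = 2/5 - sqrt(79)/5 ≈ -1.3776, 2/5 + sqrt(79)/5 ≈ 2.1776

f''(x) = 2*(5*x^3 - 6*x^2 - 45*x + 6)/(x^6 + 9*x^4 + 27*x^2 + 27)
Second-derivative test at each critical point:
  f''(-1.3776) = 0.7410 > 0 → local minimum
  f''(2.1776) = -0.2966 < 0 → local maximum

Critical points: x = 2/5 - sqrt(79)/5 ≈ -1.3776 (local minimum); x = 2/5 + sqrt(79)/5 ≈ 2.1776 (local maximum)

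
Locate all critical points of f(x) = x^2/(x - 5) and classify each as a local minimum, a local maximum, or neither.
f'(x) = x*(x - 10)/(x^2 - 10*x + 25)

Solve f'(x) = 0:
  f'(x) = x*(x - 10)/(x - 5)^2; the denominator is positive wherever f is defined, so f'(x) = 0 ⇔ x^2 - 10*x = 0.
  Factor: x^2 - 10*x = x*(x - 10) = 0.
  ⇒ x = 0, 10

f''(x) = 50/(x^3 - 15*x^2 + 75*x - 125)
Second-derivative test at each critical point:
  f''(0) = -2/5 < 0 → local maximum
  f''(10) = 2/5 > 0 → local minimum

Critical points: x = 0 (local maximum); x = 10 (local minimum)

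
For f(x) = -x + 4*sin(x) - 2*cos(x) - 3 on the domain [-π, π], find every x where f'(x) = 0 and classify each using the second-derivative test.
f'(x) = 2*sin(x) + 4*cos(x) - 1

Solve f'(x) = 0 on [-π, π]:
  f'(x) = 0 ⇔ 2*sin(x) + 4*cos(x) = 1. Write the left side as R·cos(x + φ) with R = √(4² + (-2)²) = 2*sqrt(5), cos φ = 2*sqrt(5)/5, sin φ = -sqrt(5)/5; then cos(x + φ) = sqrt(5)/10. Solve for x and keep the solutions lying in [-π, π].
  ⇒ x = atan((1 - 2*sqrt(19))/(2 + sqrt(19))) ≈ -0.8816, atan((1 + 2*sqrt(19))/(2 - sqrt(19))) + pi ≈ 1.8089

f''(x) = -4*sin(x) + 2*cos(x)
Second-derivative test at each critical point:
  f''(-0.8816) = 4.3589 > 0 → local minimum
  f''(1.8089) = -4.3589 < 0 → local maximum

Critical points: x = atan((1 - 2*sqrt(19))/(2 + sqrt(19))) ≈ -0.8816 (local minimum); x = atan((1 + 2*sqrt(19))/(2 - sqrt(19))) + pi ≈ 1.8089 (local maximum)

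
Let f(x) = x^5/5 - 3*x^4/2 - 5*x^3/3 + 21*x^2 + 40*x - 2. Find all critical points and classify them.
f'(x) = x^4 - 6*x^3 - 5*x^2 + 42*x + 40

Solve f'(x) = 0:
  Factor: x^4 - 6*x^3 - 5*x^2 + 42*x + 40 = (x - 5)*(x - 4)*(x + 1)*(x + 2) = 0.
  ⇒ x = -2, -1, 4, 5

f''(x) = 4*x^3 - 18*x^2 - 10*x + 42
Second-derivative test at each critical point:
  f''(-2) = -42 < 0 → local maximum
  f''(-1) = 30 > 0 → local minimum
  f''(4) = -30 < 0 → local maximum
  f''(5) = 42 > 0 → local minimum

Critical points: x = -2 (local maximum); x = -1 (local minimum); x = 4 (local maximum); x = 5 (local minimum)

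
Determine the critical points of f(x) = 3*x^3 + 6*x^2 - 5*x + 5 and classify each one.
f'(x) = 9*x^2 + 12*x - 5

Solve f'(x) = 0:
  Factor: 9*x^2 + 12*x - 5 = (3*x - 1)*(3*x + 5) = 0.
  ⇒ x = -5/3, 1/3

f''(x) = 18*x + 12
Second-derivative test at each critical point:
  f''(-5/3) = -18 < 0 → local maximum
  f''(1/3) = 18 > 0 → local minimum

Critical points: x = -5/3 (local maximum); x = 1/3 (local minimum)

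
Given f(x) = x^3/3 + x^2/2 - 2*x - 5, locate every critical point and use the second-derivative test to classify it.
f'(x) = x^2 + x - 2

Solve f'(x) = 0:
  Factor: x^2 + x - 2 = (x - 1)*(x + 2) = 0.
  ⇒ x = -2, 1

f''(x) = 2*x + 1
Second-derivative test at each critical point:
  f''(-2) = -3 < 0 → local maximum
  f''(1) = 3 > 0 → local minimum

Critical points: x = -2 (local maximum); x = 1 (local minimum)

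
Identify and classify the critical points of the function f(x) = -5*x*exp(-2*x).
f'(x) = 5*(2*x - 1)*exp(-2*x)

Solve f'(x) = 0:
  f'(x) = (10*x - 5)·exp(-2*x) and exp(-2*x) > 0 for every x, so f'(x) = 0 ⇔ 10*x - 5 = 0.
  Factor: 10*x - 5 = 5*(2*x - 1) = 0.
  ⇒ x = 1/2

f''(x) = 20*(1 - x)*exp(-2*x)
Second-derivative test at each critical point:
  f''(1/2) = 3.6788 > 0 → local minimum

Critical points: x = 1/2 (local minimum)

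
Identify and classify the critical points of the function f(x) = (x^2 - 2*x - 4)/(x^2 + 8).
f'(x) = 2*(x^2 + 12*x - 8)/(x^4 + 16*x^2 + 64)

Solve f'(x) = 0:
  f'(x) = 2*(x^2 + 12*x - 8)/(x^2 + 8)^2; the denominator is positive wherever f is defined, so f'(x) = 0 ⇔ 2*x^2 + 24*x - 16 = 0.
  Factor: 2*x^2 + 24*x - 16 = 2*(x^2 + 12*x - 8); x^2 + 12*x - 8 = 0 has no rational roots; quadratic formula: x = (-12 ± √176)/2.
  ⇒ x = -2*sqrt(11) - 6 ≈ -12.6332, -6 + 2*sqrt(11) ≈ 0.6332

f''(x) = 4*(-x^3 - 18*x^2 + 24*x + 48)/(x^6 + 24*x^4 + 192*x^2 + 512)
Second-derivative test at each critical point:
  f''(-12.6332) = -0.0009 < 0 → local maximum
  f''(0.6332) = 0.3759 > 0 → local minimum

Critical points: x = -2*sqrt(11) - 6 ≈ -12.6332 (local maximum); x = -6 + 2*sqrt(11) ≈ 0.6332 (local minimum)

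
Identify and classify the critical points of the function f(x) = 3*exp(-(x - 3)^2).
f'(x) = 6*(3 - x)*exp(-(x - 3)^2)

Solve f'(x) = 0:
  f'(x) = (18 - 6*x)·exp(-(x - 3)^2) and exp(-(x - 3)^2) > 0 for every x, so f'(x) = 0 ⇔ 18 - 6*x = 0.
  Factor: 18 - 6*x = -6*(x - 3) = 0.
  ⇒ x = 3

f''(x) = 6*(2*(x - 3)^2 - 1)*exp(-(x - 3)^2)
Second-derivative test at each critical point:
  f''(3) = -6 < 0 → local maximum

Critical points: x = 3 (local maximum)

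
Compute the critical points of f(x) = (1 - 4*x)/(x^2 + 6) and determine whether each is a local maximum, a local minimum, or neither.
f'(x) = 2*(2*x^2 - x - 12)/(x^4 + 12*x^2 + 36)

Solve f'(x) = 0:
  f'(x) = 2*(2*x^2 - x - 12)/(x^2 + 6)^2; the denominator is positive wherever f is defined, so f'(x) = 0 ⇔ 4*x^2 - 2*x - 24 = 0.
  Factor: 4*x^2 - 2*x - 24 = 2*(2*x^2 - x - 12); 2*x^2 - x - 12 = 0 has no rational roots; quadratic formula: x = (1 ± √97)/4.
  ⇒ x = 1/4 - sqrt(97)/4 ≈ -2.2122, 1/4 + sqrt(97)/4 ≈ 2.7122

f''(x) = 2*(4*x^2*(1 - 4*x) + (12*x - 1)*(x^2 + 6))/(x^2 + 6)^3
Second-derivative test at each critical point:
  f''(-2.2122) = -0.1660 < 0 → local maximum
  f''(2.7122) = 0.1104 > 0 → local minimum

Critical points: x = 1/4 - sqrt(97)/4 ≈ -2.2122 (local maximum); x = 1/4 + sqrt(97)/4 ≈ 2.7122 (local minimum)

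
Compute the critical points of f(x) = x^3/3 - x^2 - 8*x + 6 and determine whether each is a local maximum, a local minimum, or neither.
f'(x) = x^2 - 2*x - 8

Solve f'(x) = 0:
  Factor: x^2 - 2*x - 8 = (x - 4)*(x + 2) = 0.
  ⇒ x = -2, 4

f''(x) = 2*x - 2
Second-derivative test at each critical point:
  f''(-2) = -6 < 0 → local maximum
  f''(4) = 6 > 0 → local minimum

Critical points: x = -2 (local maximum); x = 4 (local minimum)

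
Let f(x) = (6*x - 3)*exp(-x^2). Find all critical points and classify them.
f'(x) = 6*(-x*(2*x - 1) + 1)*exp(-x^2)

Solve f'(x) = 0:
  f'(x) = (-12*x^2 + 6*x + 6)·exp(-x^2) and exp(-x^2) > 0 for every x, so f'(x) = 0 ⇔ -12*x^2 + 6*x + 6 = 0.
  Factor: -12*x^2 + 6*x + 6 = -6*(x - 1)*(2*x + 1) = 0.
  ⇒ x = -1/2, 1

f''(x) = 6*(2*x^2*(2*x - 1) - 6*x + 1)*exp(-x^2)
Second-derivative test at each critical point:
  f''(-1/2) = 14.0184 > 0 → local minimum
  f''(1) = -6.6218 < 0 → local maximum

Critical points: x = -1/2 (local minimum); x = 1 (local maximum)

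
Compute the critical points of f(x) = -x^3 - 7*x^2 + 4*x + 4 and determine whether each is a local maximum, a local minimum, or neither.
f'(x) = -3*x^2 - 14*x + 4

Solve f'(x) = 0:
  3*x^2 + 14*x - 4 = 0 has no rational roots; quadratic formula: x = (-14 ± √244)/6.
  ⇒ x = -sqrt(61)/3 - 7/3 ≈ -4.9367, -7/3 + sqrt(61)/3 ≈ 0.2701

f''(x) = -6*x - 14
Second-derivative test at each critical point:
  f''(-4.9367) = 15.6205 > 0 → local minimum
  f''(0.2701) = -15.6205 < 0 → local maximum

Critical points: x = -sqrt(61)/3 - 7/3 ≈ -4.9367 (local minimum); x = -7/3 + sqrt(61)/3 ≈ 0.2701 (local maximum)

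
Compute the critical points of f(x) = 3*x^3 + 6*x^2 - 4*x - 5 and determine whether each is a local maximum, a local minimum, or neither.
f'(x) = 9*x^2 + 12*x - 4

Solve f'(x) = 0:
  9*x^2 + 12*x - 4 = 0 has no rational roots; quadratic formula: x = (-12 ± √288)/18.
  ⇒ x = -2*sqrt(2)/3 - 2/3 ≈ -1.6095, -2/3 + 2*sqrt(2)/3 ≈ 0.2761

f''(x) = 18*x + 12
Second-derivative test at each critical point:
  f''(-1.6095) = -16.9706 < 0 → local maximum
  f''(0.2761) = 16.9706 > 0 → local minimum

Critical points: x = -2*sqrt(2)/3 - 2/3 ≈ -1.6095 (local maximum); x = -2/3 + 2*sqrt(2)/3 ≈ 0.2761 (local minimum)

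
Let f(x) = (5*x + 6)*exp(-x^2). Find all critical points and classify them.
f'(x) = (-2*x*(5*x + 6) + 5)*exp(-x^2)

Solve f'(x) = 0:
  f'(x) = (-10*x^2 - 12*x + 5)·exp(-x^2) and exp(-x^2) > 0 for every x, so f'(x) = 0 ⇔ -10*x^2 - 12*x + 5 = 0.
  10*x^2 + 12*x - 5 = 0 has no rational roots; quadratic formula: x = (-12 ± √344)/20.
  ⇒ x = -sqrt(86)/10 - 3/5 ≈ -1.5274, -3/5 + sqrt(86)/10 ≈ 0.3274

f''(x) = 2*(2*x^2*(5*x + 6) - 15*x - 6)*exp(-x^2)
Second-derivative test at each critical point:
  f''(-1.5274) = 1.7995 > 0 → local minimum
  f''(0.3274) = -16.6624 < 0 → local maximum

Critical points: x = -sqrt(86)/10 - 3/5 ≈ -1.5274 (local minimum); x = -3/5 + sqrt(86)/10 ≈ 0.3274 (local maximum)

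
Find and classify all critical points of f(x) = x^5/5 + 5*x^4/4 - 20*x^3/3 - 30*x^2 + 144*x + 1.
f'(x) = x^4 + 5*x^3 - 20*x^2 - 60*x + 144

Solve f'(x) = 0:
  Factor: x^4 + 5*x^3 - 20*x^2 - 60*x + 144 = (x - 3)*(x - 2)*(x + 4)*(x + 6) = 0.
  ⇒ x = -6, -4, 2, 3

f''(x) = 4*x^3 + 15*x^2 - 40*x - 60
Second-derivative test at each critical point:
  f''(-6) = -144 < 0 → local maximum
  f''(-4) = 84 > 0 → local minimum
  f''(2) = -48 < 0 → local maximum
  f''(3) = 63 > 0 → local minimum

Critical points: x = -6 (local maximum); x = -4 (local minimum); x = 2 (local maximum); x = 3 (local minimum)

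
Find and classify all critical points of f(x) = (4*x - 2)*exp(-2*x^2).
f'(x) = 4*(-2*x*(2*x - 1) + 1)*exp(-2*x^2)

Solve f'(x) = 0:
  f'(x) = (-16*x^2 + 8*x + 4)·exp(-2*x^2) and exp(-2*x^2) > 0 for every x, so f'(x) = 0 ⇔ -16*x^2 + 8*x + 4 = 0.
  Factor: -16*x^2 + 8*x + 4 = -4*(4*x^2 - 2*x - 1); 4*x^2 - 2*x - 1 = 0 has no rational roots; quadratic formula: x = (2 ± √20)/8.
  ⇒ x = 1/4 - sqrt(5)/4 ≈ -0.3090, 1/4 + sqrt(5)/4 ≈ 0.8090

f''(x) = 8*(4*x^2*(2*x - 1) - 6*x + 1)*exp(-2*x^2)
Second-derivative test at each critical point:
  f''(-0.3090) = 14.7786 > 0 → local minimum
  f''(0.8090) = -4.8314 < 0 → local maximum

Critical points: x = 1/4 - sqrt(5)/4 ≈ -0.3090 (local minimum); x = 1/4 + sqrt(5)/4 ≈ 0.8090 (local maximum)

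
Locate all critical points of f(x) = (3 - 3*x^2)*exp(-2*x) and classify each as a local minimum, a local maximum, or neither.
f'(x) = 6*(x^2 - x - 1)*exp(-2*x)

Solve f'(x) = 0:
  f'(x) = (6*x^2 - 6*x - 6)·exp(-2*x) and exp(-2*x) > 0 for every x, so f'(x) = 0 ⇔ 6*x^2 - 6*x - 6 = 0.
  Factor: 6*x^2 - 6*x - 6 = 6*(x^2 - x - 1); x^2 - x - 1 = 0 has no rational roots; quadratic formula: x = (1 ± √5)/2.
  ⇒ x = 1/2 - sqrt(5)/2 ≈ -0.6180, 1/2 + sqrt(5)/2 ≈ 1.6180

f''(x) = 6*(-2*x^2 + 4*x + 1)*exp(-2*x)
Second-derivative test at each critical point:
  f''(-0.6180) = -46.1800 < 0 → local maximum
  f''(1.6180) = 0.5275 > 0 → local minimum

Critical points: x = 1/2 - sqrt(5)/2 ≈ -0.6180 (local maximum); x = 1/2 + sqrt(5)/2 ≈ 1.6180 (local minimum)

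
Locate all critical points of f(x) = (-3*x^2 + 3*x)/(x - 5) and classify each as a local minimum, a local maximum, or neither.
f'(x) = 3*(-x^2 + 10*x - 5)/(x^2 - 10*x + 25)

Solve f'(x) = 0:
  f'(x) = -3*(x^2 - 10*x + 5)/(x - 5)^2; the denominator is positive wherever f is defined, so f'(x) = 0 ⇔ -3*x^2 + 30*x - 15 = 0.
  Factor: -3*x^2 + 30*x - 15 = -3*(x^2 - 10*x + 5); x^2 - 10*x + 5 = 0 has no rational roots; quadratic formula: x = (10 ± √80)/2.
  ⇒ x = 5 - 2*sqrt(5) ≈ 0.5279, 2*sqrt(5) + 5 ≈ 9.4721

f''(x) = -120/(x^3 - 15*x^2 + 75*x - 125)
Second-derivative test at each critical point:
  f''(0.5279) = 1.3416 > 0 → local minimum
  f''(9.4721) = -1.3416 < 0 → local maximum

Critical points: x = 5 - 2*sqrt(5) ≈ 0.5279 (local minimum); x = 2*sqrt(5) + 5 ≈ 9.4721 (local maximum)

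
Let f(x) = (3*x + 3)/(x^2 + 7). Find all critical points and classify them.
f'(x) = 3*(x^2 - 2*x*(x + 1) + 7)/(x^2 + 7)^2

Solve f'(x) = 0:
  f'(x) = -3*(x^2 + 2*x - 7)/(x^2 + 7)^2; the denominator is positive wherever f is defined, so f'(x) = 0 ⇔ -3*x^2 - 6*x + 21 = 0.
  Factor: -3*x^2 - 6*x + 21 = -3*(x^2 + 2*x - 7); x^2 + 2*x - 7 = 0 has no rational roots; quadratic formula: x = (-2 ± √32)/2.
  ⇒ x = -2*sqrt(2) - 1 ≈ -3.8284, -1 + 2*sqrt(2) ≈ 1.8284

f''(x) = 6*(4*x^2*(x + 1) - (3*x + 1)*(x^2 + 7))/(x^2 + 7)^3
Second-derivative test at each critical point:
  f''(-3.8284) = 0.0362 > 0 → local minimum
  f''(1.8284) = -0.1586 < 0 → local maximum

Critical points: x = -2*sqrt(2) - 1 ≈ -3.8284 (local minimum); x = -1 + 2*sqrt(2) ≈ 1.8284 (local maximum)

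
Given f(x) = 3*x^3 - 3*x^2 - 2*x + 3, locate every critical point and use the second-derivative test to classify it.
f'(x) = 9*x^2 - 6*x - 2

Solve f'(x) = 0:
  9*x^2 - 6*x - 2 = 0 has no rational roots; quadratic formula: x = (6 ± √108)/18.
  ⇒ x = 1/3 - sqrt(3)/3 ≈ -0.2440, 1/3 + sqrt(3)/3 ≈ 0.9107

f''(x) = 18*x - 6
Second-derivative test at each critical point:
  f''(-0.2440) = -10.3923 < 0 → local maximum
  f''(0.9107) = 10.3923 > 0 → local minimum

Critical points: x = 1/3 - sqrt(3)/3 ≈ -0.2440 (local maximum); x = 1/3 + sqrt(3)/3 ≈ 0.9107 (local minimum)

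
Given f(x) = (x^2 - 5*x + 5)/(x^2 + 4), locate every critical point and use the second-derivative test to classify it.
f'(x) = (5*x^2 - 2*x - 20)/(x^4 + 8*x^2 + 16)

Solve f'(x) = 0:
  f'(x) = (5*x^2 - 2*x - 20)/(x^2 + 4)^2; the denominator is positive wherever f is defined, so f'(x) = 0 ⇔ 5*x^2 - 2*x - 20 = 0.
  5*x^2 - 2*x - 20 = 0 has no rational roots; quadratic formula: x = (2 ± √404)/10.
  ⇒ x = 1/5 - sqrt(101)/5 ≈ -1.8100, 1/5 + sqrt(101)/5 ≈ 2.2100

f''(x) = 2*(-5*x^3 + 3*x^2 + 60*x - 4)/(x^6 + 12*x^4 + 48*x^2 + 64)
Second-derivative test at each critical point:
  f''(-1.8100) = -0.3797 < 0 → local maximum
  f''(2.2100) = 0.2547 > 0 → local minimum

Critical points: x = 1/5 - sqrt(101)/5 ≈ -1.8100 (local maximum); x = 1/5 + sqrt(101)/5 ≈ 2.2100 (local minimum)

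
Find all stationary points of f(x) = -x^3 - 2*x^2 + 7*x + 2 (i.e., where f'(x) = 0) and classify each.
f'(x) = -3*x^2 - 4*x + 7

Solve f'(x) = 0:
  Factor: -3*x^2 - 4*x + 7 = -(x - 1)*(3*x + 7) = 0.
  ⇒ x = -7/3, 1

f''(x) = -6*x - 4
Second-derivative test at each critical point:
  f''(-7/3) = 10 > 0 → local minimum
  f''(1) = -10 < 0 → local maximum

Critical points: x = -7/3 (local minimum); x = 1 (local maximum)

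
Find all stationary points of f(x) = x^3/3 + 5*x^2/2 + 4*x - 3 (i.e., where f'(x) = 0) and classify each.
f'(x) = x^2 + 5*x + 4

Solve f'(x) = 0:
  Factor: x^2 + 5*x + 4 = (x + 1)*(x + 4) = 0.
  ⇒ x = -4, -1

f''(x) = 2*x + 5
Second-derivative test at each critical point:
  f''(-4) = -3 < 0 → local maximum
  f''(-1) = 3 > 0 → local minimum

Critical points: x = -4 (local maximum); x = -1 (local minimum)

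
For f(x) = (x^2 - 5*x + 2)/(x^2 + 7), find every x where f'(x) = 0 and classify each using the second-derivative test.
f'(x) = 5*(x^2 + 2*x - 7)/(x^4 + 14*x^2 + 49)

Solve f'(x) = 0:
  f'(x) = 5*(x^2 + 2*x - 7)/(x^2 + 7)^2; the denominator is positive wherever f is defined, so f'(x) = 0 ⇔ 5*x^2 + 10*x - 35 = 0.
  Factor: 5*x^2 + 10*x - 35 = 5*(x^2 + 2*x - 7); x^2 + 2*x - 7 = 0 has no rational roots; quadratic formula: x = (-2 ± √32)/2.
  ⇒ x = -2*sqrt(2) - 1 ≈ -3.8284, -1 + 2*sqrt(2) ≈ 1.8284

f''(x) = 10*(-x^3 - 3*x^2 + 21*x + 7)/(x^6 + 21*x^4 + 147*x^2 + 343)
Second-derivative test at each critical point:
  f''(-3.8284) = -0.0603 < 0 → local maximum
  f''(1.8284) = 0.2644 > 0 → local minimum

Critical points: x = -2*sqrt(2) - 1 ≈ -3.8284 (local maximum); x = -1 + 2*sqrt(2) ≈ 1.8284 (local minimum)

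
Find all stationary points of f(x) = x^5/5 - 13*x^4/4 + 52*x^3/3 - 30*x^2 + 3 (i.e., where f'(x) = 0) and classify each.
f'(x) = x*(x^3 - 13*x^2 + 52*x - 60)

Solve f'(x) = 0:
  Factor: x^4 - 13*x^3 + 52*x^2 - 60*x = x*(x - 6)*(x - 5)*(x - 2) = 0.
  ⇒ x = 0, 2, 5, 6

f''(x) = 4*x^3 - 39*x^2 + 104*x - 60
Second-derivative test at each critical point:
  f''(0) = -60 < 0 → local maximum
  f''(2) = 24 > 0 → local minimum
  f''(5) = -15 < 0 → local maximum
  f''(6) = 24 > 0 → local minimum

Critical points: x = 0 (local maximum); x = 2 (local minimum); x = 5 (local maximum); x = 6 (local minimum)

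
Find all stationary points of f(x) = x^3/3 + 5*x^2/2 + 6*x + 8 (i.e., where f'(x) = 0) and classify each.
f'(x) = x^2 + 5*x + 6

Solve f'(x) = 0:
  Factor: x^2 + 5*x + 6 = (x + 2)*(x + 3) = 0.
  ⇒ x = -3, -2

f''(x) = 2*x + 5
Second-derivative test at each critical point:
  f''(-3) = -1 < 0 → local maximum
  f''(-2) = 1 > 0 → local minimum

Critical points: x = -3 (local maximum); x = -2 (local minimum)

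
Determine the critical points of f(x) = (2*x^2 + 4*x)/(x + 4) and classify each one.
f'(x) = 2*(x^2 + 8*x + 8)/(x^2 + 8*x + 16)

Solve f'(x) = 0:
  f'(x) = 2*(x^2 + 8*x + 8)/(x + 4)^2; the denominator is positive wherever f is defined, so f'(x) = 0 ⇔ 2*x^2 + 16*x + 16 = 0.
  Factor: 2*x^2 + 16*x + 16 = 2*(x^2 + 8*x + 8); x^2 + 8*x + 8 = 0 has no rational roots; quadratic formula: x = (-8 ± √32)/2.
  ⇒ x = -4 - 2*sqrt(2) ≈ -6.8284, -4 + 2*sqrt(2) ≈ -1.1716

f''(x) = 32/(x^3 + 12*x^2 + 48*x + 64)
Second-derivative test at each critical point:
  f''(-6.8284) = -1.4142 < 0 → local maximum
  f''(-1.1716) = 1.4142 > 0 → local minimum

Critical points: x = -4 - 2*sqrt(2) ≈ -6.8284 (local maximum); x = -4 + 2*sqrt(2) ≈ -1.1716 (local minimum)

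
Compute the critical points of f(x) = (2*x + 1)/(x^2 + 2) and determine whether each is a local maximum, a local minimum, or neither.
f'(x) = 2*(-x^2 - x + 2)/(x^4 + 4*x^2 + 4)

Solve f'(x) = 0:
  f'(x) = -2*(x - 1)*(x + 2)/(x^2 + 2)^2; the denominator is positive wherever f is defined, so f'(x) = 0 ⇔ -2*x^2 - 2*x + 4 = 0.
  Factor: -2*x^2 - 2*x + 4 = -2*(x - 1)*(x + 2) = 0.
  ⇒ x = -2, 1

f''(x) = 2*(4*x^2*(2*x + 1) - (6*x + 1)*(x^2 + 2))/(x^2 + 2)^3
Second-derivative test at each critical point:
  f''(-2) = 1/6 > 0 → local minimum
  f''(1) = -2/3 < 0 → local maximum

Critical points: x = -2 (local minimum); x = 1 (local maximum)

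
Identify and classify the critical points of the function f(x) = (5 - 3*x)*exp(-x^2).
f'(x) = (2*x*(3*x - 5) - 3)*exp(-x^2)

Solve f'(x) = 0:
  f'(x) = (6*x^2 - 10*x - 3)·exp(-x^2) and exp(-x^2) > 0 for every x, so f'(x) = 0 ⇔ 6*x^2 - 10*x - 3 = 0.
  6*x^2 - 10*x - 3 = 0 has no rational roots; quadratic formula: x = (10 ± √172)/12.
  ⇒ x = 5/6 - sqrt(43)/6 ≈ -0.2596, 5/6 + sqrt(43)/6 ≈ 1.9262

f''(x) = 2*(2*x^2*(5 - 3*x) + 9*x - 5)*exp(-x^2)
Second-derivative test at each critical point:
  f''(-0.2596) = -12.2603 < 0 → local maximum
  f''(1.9262) = 0.3209 > 0 → local minimum

Critical points: x = 5/6 - sqrt(43)/6 ≈ -0.2596 (local maximum); x = 5/6 + sqrt(43)/6 ≈ 1.9262 (local minimum)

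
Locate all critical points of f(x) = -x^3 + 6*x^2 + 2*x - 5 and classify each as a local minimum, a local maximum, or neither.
f'(x) = -3*x^2 + 12*x + 2

Solve f'(x) = 0:
  3*x^2 - 12*x - 2 = 0 has no rational roots; quadratic formula: x = (12 ± √168)/6.
  ⇒ x = 2 - sqrt(42)/3 ≈ -0.1602, 2 + sqrt(42)/3 ≈ 4.1602

f''(x) = 12 - 6*x
Second-derivative test at each critical point:
  f''(-0.1602) = 12.9615 > 0 → local minimum
  f''(4.1602) = -12.9615 < 0 → local maximum

Critical points: x = 2 - sqrt(42)/3 ≈ -0.1602 (local minimum); x = 2 + sqrt(42)/3 ≈ 4.1602 (local maximum)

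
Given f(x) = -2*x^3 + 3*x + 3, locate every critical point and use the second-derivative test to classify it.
f'(x) = 3 - 6*x^2

Solve f'(x) = 0:
  Factor: 3 - 6*x^2 = -3*(2*x^2 - 1); 2*x^2 - 1 = 0 has no rational roots; quadratic formula: x = (0 ± √8)/4.
  ⇒ x = -sqrt(2)/2 ≈ -0.7071, sqrt(2)/2 ≈ 0.7071

f''(x) = -12*x
Second-derivative test at each critical point:
  f''(-0.7071) = 8.4853 > 0 → local minimum
  f''(0.7071) = -8.4853 < 0 → local maximum

Critical points: x = -sqrt(2)/2 ≈ -0.7071 (local minimum); x = sqrt(2)/2 ≈ 0.7071 (local maximum)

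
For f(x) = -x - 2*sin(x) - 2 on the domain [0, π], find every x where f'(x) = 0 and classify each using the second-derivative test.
f'(x) = -2*cos(x) - 1

Solve f'(x) = 0 on [0, π]:
  f'(x) = 0 ⇔ cos(x) = -1/2, i.e. x = ±arccos(-1/2) + 2nπ; keep the solutions lying in [0, π].
  ⇒ x = 2*pi/3 ≈ 2.0944

f''(x) = 2*sin(x)
Second-derivative test at each critical point:
  f''(2.0944) = 1.7321 > 0 → local minimum

Critical points: x = 2*pi/3 ≈ 2.0944 (local minimum)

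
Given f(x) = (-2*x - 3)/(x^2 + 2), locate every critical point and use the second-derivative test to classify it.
f'(x) = 2*(x^2 + 3*x - 2)/(x^4 + 4*x^2 + 4)

Solve f'(x) = 0:
  f'(x) = 2*(x^2 + 3*x - 2)/(x^2 + 2)^2; the denominator is positive wherever f is defined, so f'(x) = 0 ⇔ 2*x^2 + 6*x - 4 = 0.
  Factor: 2*x^2 + 6*x - 4 = 2*(x^2 + 3*x - 2); x^2 + 3*x - 2 = 0 has no rational roots; quadratic formula: x = (-3 ± √17)/2.
  ⇒ x = -sqrt(17)/2 - 3/2 ≈ -3.5616, -3/2 + sqrt(17)/2 ≈ 0.5616

f''(x) = 2*(-4*x^2*(2*x + 3) + 3*(2*x + 1)*(x^2 + 2))/(x^2 + 2)^3
Second-derivative test at each critical point:
  f''(-3.5616) = -0.0382 < 0 → local maximum
  f''(0.5616) = 1.5382 > 0 → local minimum

Critical points: x = -sqrt(17)/2 - 3/2 ≈ -3.5616 (local maximum); x = -3/2 + sqrt(17)/2 ≈ 0.5616 (local minimum)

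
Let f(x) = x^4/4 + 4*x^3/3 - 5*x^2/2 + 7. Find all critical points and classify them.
f'(x) = x*(x^2 + 4*x - 5)

Solve f'(x) = 0:
  Factor: x^3 + 4*x^2 - 5*x = x*(x - 1)*(x + 5) = 0.
  ⇒ x = -5, 0, 1

f''(x) = 3*x^2 + 8*x - 5
Second-derivative test at each critical point:
  f''(-5) = 30 > 0 → local minimum
  f''(0) = -5 < 0 → local maximum
  f''(1) = 6 > 0 → local minimum

Critical points: x = -5 (local minimum); x = 0 (local maximum); x = 1 (local minimum)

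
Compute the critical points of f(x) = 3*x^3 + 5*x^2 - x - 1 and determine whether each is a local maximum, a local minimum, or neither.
f'(x) = 9*x^2 + 10*x - 1

Solve f'(x) = 0:
  9*x^2 + 10*x - 1 = 0 has no rational roots; quadratic formula: x = (-10 ± √136)/18.
  ⇒ x = -sqrt(34)/9 - 5/9 ≈ -1.2034, -5/9 + sqrt(34)/9 ≈ 0.0923

f''(x) = 18*x + 10
Second-derivative test at each critical point:
  f''(-1.2034) = -11.6619 < 0 → local maximum
  f''(0.0923) = 11.6619 > 0 → local minimum

Critical points: x = -sqrt(34)/9 - 5/9 ≈ -1.2034 (local maximum); x = -5/9 + sqrt(34)/9 ≈ 0.0923 (local minimum)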